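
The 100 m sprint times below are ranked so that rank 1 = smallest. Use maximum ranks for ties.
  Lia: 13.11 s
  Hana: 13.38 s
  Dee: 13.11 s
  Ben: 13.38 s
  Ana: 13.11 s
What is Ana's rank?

Sorted (ascending): 13.11, 13.11, 13.11, 13.38, 13.38
The 3 values of 13.11 occupy positions 1–3 → each gets rank 3.
The 2 values of 13.38 occupy positions 4–5 → each gets rank 5.
Ana has value 13.11 s → rank 3.

3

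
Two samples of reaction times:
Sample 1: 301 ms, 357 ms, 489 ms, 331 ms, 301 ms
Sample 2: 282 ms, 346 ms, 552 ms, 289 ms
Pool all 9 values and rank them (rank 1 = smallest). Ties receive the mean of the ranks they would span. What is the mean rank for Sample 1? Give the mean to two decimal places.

5.40

Sorted (ascending): 282, 289, 301, 301, 331, 346, 357, 489, 552
The 2 values of 301 occupy positions 3–4 → average rank (3+4)/2 = 3.5.
Sample 1 values → pooled ranks: 301→3.5, 357→7, 489→8, 331→5, 301→3.5
Mean rank = (3.5 + 7 + 8 + 5 + 3.5) / 5 = 5.40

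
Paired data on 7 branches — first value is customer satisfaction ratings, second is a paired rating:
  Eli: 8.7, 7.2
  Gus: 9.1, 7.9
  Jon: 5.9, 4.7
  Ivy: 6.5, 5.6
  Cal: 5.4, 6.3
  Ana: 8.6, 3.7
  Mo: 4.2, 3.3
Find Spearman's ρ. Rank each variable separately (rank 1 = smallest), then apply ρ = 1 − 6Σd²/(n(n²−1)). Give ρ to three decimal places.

Ranks of variable 1: 6, 7, 3, 4, 2, 5, 1
Ranks of variable 2: 6, 7, 3, 4, 5, 2, 1
d = r₁ − r₂: 0, 0, 0, 0, -3, 3, 0
d²: 0, 0, 0, 0, 9, 9, 0; Σd² = 18
ρ = 1 − 6·18/(7·48) = 1 − 108/336 = 0.679

0.679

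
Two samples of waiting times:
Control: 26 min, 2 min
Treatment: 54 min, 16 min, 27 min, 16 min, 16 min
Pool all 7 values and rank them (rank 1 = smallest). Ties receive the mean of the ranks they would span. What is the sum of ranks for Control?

6

Sorted (ascending): 2, 16, 16, 16, 26, 27, 54
The 3 values of 16 occupy positions 2–4 → average rank 3.
Control values → pooled ranks: 26→5, 2→1
Rank sum = 5 + 1 = 6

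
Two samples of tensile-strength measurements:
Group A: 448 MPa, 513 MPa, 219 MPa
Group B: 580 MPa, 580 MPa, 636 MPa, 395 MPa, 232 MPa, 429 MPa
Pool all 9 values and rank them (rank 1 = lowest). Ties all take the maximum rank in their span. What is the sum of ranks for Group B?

Sorted (ascending): 219, 232, 395, 429, 448, 513, 580, 580, 636
The 2 values of 580 occupy positions 7–8 → each gets rank 8.
Group B values → pooled ranks: 580→8, 580→8, 636→9, 395→3, 232→2, 429→4
Rank sum = 8 + 8 + 9 + 3 + 2 + 4 = 34

34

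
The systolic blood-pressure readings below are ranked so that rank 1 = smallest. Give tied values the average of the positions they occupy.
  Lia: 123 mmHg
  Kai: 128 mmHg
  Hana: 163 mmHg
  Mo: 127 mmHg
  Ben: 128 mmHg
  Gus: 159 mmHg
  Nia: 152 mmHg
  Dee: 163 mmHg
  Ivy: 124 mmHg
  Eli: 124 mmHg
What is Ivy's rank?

Sorted (ascending): 123, 124, 124, 127, 128, 128, 152, 159, 163, 163
The 2 values of 124 occupy positions 2–3 → average rank (2+3)/2 = 2.5.
The 2 values of 128 occupy positions 5–6 → average rank (5+6)/2 = 5.5.
The 2 values of 163 occupy positions 9–10 → average rank (9+10)/2 = 9.5.
Ivy has value 124 mmHg → rank 2.5.

2.5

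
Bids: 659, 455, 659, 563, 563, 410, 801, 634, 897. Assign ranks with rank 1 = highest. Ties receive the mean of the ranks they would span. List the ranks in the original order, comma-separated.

Sorted (descending): 897, 801, 659, 659, 634, 563, 563, 455, 410
The 2 values of 659 occupy positions 3–4 → average rank (3+4)/2 = 3.5.
The 2 values of 563 occupy positions 6–7 → average rank (6+7)/2 = 6.5.

3.5, 8, 3.5, 6.5, 6.5, 9, 2, 5, 1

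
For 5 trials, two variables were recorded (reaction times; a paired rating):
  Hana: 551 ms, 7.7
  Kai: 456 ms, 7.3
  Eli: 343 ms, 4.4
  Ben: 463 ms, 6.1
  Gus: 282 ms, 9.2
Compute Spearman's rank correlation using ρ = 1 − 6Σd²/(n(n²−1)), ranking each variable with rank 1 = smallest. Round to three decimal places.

Ranks of variable 1: 5, 3, 2, 4, 1
Ranks of variable 2: 4, 3, 1, 2, 5
d = r₁ − r₂: 1, 0, 1, 2, -4
d²: 1, 0, 1, 4, 16; Σd² = 22
ρ = 1 − 6·22/(5·24) = 1 − 132/120 = -0.100

-0.100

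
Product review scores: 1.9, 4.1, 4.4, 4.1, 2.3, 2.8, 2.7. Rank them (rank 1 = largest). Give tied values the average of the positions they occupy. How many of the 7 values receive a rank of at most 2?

1

Sorted (descending): 4.4, 4.1, 4.1, 2.8, 2.7, 2.3, 1.9
The 2 values of 4.1 occupy positions 2–3 → average rank (2+3)/2 = 2.5.
Ranks ≤ 2: {1} → 1 value.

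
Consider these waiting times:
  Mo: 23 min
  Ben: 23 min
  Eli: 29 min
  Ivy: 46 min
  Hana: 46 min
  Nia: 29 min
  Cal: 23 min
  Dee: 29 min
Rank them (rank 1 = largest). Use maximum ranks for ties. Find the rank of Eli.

Sorted (descending): 46, 46, 29, 29, 29, 23, 23, 23
The 2 values of 46 occupy positions 1–2 → each gets rank 2.
The 3 values of 29 occupy positions 3–5 → each gets rank 5.
The 3 values of 23 occupy positions 6–8 → each gets rank 8.
Eli has value 29 min → rank 5.

5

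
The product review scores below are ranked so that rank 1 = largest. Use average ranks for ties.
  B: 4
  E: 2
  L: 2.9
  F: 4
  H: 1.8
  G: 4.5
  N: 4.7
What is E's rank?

Sorted (descending): 4.7, 4.5, 4, 4, 2.9, 2, 1.8
The 2 values of 4 occupy positions 3–4 → average rank (3+4)/2 = 3.5.
E has value 2 → rank 6.

6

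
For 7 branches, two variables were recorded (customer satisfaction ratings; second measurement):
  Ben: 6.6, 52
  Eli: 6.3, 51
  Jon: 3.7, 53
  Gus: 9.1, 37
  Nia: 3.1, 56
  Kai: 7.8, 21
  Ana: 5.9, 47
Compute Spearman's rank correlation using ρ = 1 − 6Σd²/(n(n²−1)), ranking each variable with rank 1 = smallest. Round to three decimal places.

Ranks of variable 1: 5, 4, 2, 7, 1, 6, 3
Ranks of variable 2: 5, 4, 6, 2, 7, 1, 3
d = r₁ − r₂: 0, 0, -4, 5, -6, 5, 0
d²: 0, 0, 16, 25, 36, 25, 0; Σd² = 102
ρ = 1 − 6·102/(7·48) = 1 − 612/336 = -0.821

-0.821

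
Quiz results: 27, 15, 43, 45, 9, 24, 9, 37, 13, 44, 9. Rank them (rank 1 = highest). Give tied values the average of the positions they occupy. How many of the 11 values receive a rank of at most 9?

Sorted (descending): 45, 44, 43, 37, 27, 24, 15, 13, 9, 9, 9
The 3 values of 9 occupy positions 9–11 → average rank 10.
Ranks ≤ 9: {1, 2, 3, 4, 5, 6, 7, 8} → 8 values.

8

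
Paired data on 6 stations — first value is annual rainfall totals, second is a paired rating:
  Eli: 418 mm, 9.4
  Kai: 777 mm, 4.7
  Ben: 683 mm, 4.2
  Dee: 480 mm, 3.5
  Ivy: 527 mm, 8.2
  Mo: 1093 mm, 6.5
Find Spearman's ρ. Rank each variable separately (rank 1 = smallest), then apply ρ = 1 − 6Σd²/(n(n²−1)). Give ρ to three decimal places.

Ranks of variable 1: 1, 5, 4, 2, 3, 6
Ranks of variable 2: 6, 3, 2, 1, 5, 4
d = r₁ − r₂: -5, 2, 2, 1, -2, 2
d²: 25, 4, 4, 1, 4, 4; Σd² = 42
ρ = 1 − 6·42/(6·35) = 1 − 252/210 = -0.200

-0.200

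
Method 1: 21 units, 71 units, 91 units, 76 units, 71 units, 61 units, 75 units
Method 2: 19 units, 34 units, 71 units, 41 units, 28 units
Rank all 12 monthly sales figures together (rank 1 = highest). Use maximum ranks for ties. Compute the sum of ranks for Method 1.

Sorted (descending): 91, 76, 75, 71, 71, 71, 61, 41, 34, 28, 21, 19
The 3 values of 71 occupy positions 4–6 → each gets rank 6.
Method 1 values → pooled ranks: 21→11, 71→6, 91→1, 76→2, 71→6, 61→7, 75→3
Rank sum = 11 + 6 + 1 + 2 + 6 + 7 + 3 = 36

36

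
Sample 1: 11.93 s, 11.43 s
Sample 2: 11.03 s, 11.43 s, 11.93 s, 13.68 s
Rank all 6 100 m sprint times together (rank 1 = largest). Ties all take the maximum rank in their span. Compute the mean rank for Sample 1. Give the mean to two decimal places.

Sorted (descending): 13.68, 11.93, 11.93, 11.43, 11.43, 11.03
The 2 values of 11.93 occupy positions 2–3 → each gets rank 3.
The 2 values of 11.43 occupy positions 4–5 → each gets rank 5.
Sample 1 values → pooled ranks: 11.93→3, 11.43→5
Mean rank = (3 + 5) / 2 = 4.00

4.00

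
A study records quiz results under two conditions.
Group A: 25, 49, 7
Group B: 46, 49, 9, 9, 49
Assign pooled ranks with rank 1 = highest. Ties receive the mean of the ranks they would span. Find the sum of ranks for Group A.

Sorted (descending): 49, 49, 49, 46, 25, 9, 9, 7
The 3 values of 49 occupy positions 1–3 → average rank 2.
The 2 values of 9 occupy positions 6–7 → average rank (6+7)/2 = 6.5.
Group A values → pooled ranks: 25→5, 49→2, 7→8
Rank sum = 5 + 2 + 8 = 15

15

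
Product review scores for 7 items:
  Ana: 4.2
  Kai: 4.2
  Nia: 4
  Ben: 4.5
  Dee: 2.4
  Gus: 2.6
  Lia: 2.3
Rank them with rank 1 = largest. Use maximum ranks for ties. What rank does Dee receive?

Sorted (descending): 4.5, 4.2, 4.2, 4, 2.6, 2.4, 2.3
The 2 values of 4.2 occupy positions 2–3 → each gets rank 3.
Dee has value 2.4 → rank 6.

6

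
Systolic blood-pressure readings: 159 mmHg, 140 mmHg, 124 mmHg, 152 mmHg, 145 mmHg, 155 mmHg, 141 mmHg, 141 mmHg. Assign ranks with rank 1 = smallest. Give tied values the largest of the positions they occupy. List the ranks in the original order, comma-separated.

8, 2, 1, 6, 5, 7, 4, 4

Sorted (ascending): 124, 140, 141, 141, 145, 152, 155, 159
The 2 values of 141 occupy positions 3–4 → each gets rank 4.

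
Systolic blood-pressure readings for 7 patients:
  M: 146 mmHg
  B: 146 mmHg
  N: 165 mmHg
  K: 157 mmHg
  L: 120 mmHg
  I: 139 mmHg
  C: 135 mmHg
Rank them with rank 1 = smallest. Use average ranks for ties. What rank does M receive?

4.5

Sorted (ascending): 120, 135, 139, 146, 146, 157, 165
The 2 values of 146 occupy positions 4–5 → average rank (4+5)/2 = 4.5.
M has value 146 mmHg → rank 4.5.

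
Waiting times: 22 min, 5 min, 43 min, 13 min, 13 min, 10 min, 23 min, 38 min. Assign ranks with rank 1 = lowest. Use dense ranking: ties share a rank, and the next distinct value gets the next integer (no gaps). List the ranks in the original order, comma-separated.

4, 1, 7, 3, 3, 2, 5, 6

Sorted (ascending): 5, 10, 13, 13, 22, 23, 38, 43
The 2 values of 13 share dense rank 3.
Remaining distinct values take the next consecutive integers.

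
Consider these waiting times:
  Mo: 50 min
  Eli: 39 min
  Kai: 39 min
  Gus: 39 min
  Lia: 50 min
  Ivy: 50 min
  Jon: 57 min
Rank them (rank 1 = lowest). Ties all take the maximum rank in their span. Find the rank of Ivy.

6

Sorted (ascending): 39, 39, 39, 50, 50, 50, 57
The 3 values of 39 occupy positions 1–3 → each gets rank 3.
The 3 values of 50 occupy positions 4–6 → each gets rank 6.
Ivy has value 50 min → rank 6.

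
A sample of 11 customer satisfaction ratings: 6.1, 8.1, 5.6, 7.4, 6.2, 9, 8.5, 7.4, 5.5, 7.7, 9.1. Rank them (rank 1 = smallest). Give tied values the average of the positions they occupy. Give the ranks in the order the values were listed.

3, 8, 2, 5.5, 4, 10, 9, 5.5, 1, 7, 11

Sorted (ascending): 5.5, 5.6, 6.1, 6.2, 7.4, 7.4, 7.7, 8.1, 8.5, 9, 9.1
The 2 values of 7.4 occupy positions 5–6 → average rank (5+6)/2 = 5.5.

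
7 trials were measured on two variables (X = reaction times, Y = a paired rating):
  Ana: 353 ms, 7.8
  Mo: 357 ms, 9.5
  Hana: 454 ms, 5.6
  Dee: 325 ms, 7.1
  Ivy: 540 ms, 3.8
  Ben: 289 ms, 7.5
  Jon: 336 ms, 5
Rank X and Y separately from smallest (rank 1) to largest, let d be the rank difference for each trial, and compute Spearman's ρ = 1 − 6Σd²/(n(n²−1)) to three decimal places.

Ranks of variable 1: 4, 5, 6, 2, 7, 1, 3
Ranks of variable 2: 6, 7, 3, 4, 1, 5, 2
d = r₁ − r₂: -2, -2, 3, -2, 6, -4, 1
d²: 4, 4, 9, 4, 36, 16, 1; Σd² = 74
ρ = 1 − 6·74/(7·48) = 1 − 444/336 = -0.321

-0.321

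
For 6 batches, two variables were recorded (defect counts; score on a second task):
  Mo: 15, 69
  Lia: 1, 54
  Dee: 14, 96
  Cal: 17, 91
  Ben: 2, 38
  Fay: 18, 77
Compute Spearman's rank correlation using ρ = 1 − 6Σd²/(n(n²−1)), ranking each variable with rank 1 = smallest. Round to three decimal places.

Ranks of variable 1: 4, 1, 3, 5, 2, 6
Ranks of variable 2: 3, 2, 6, 5, 1, 4
d = r₁ − r₂: 1, -1, -3, 0, 1, 2
d²: 1, 1, 9, 0, 1, 4; Σd² = 16
ρ = 1 − 6·16/(6·35) = 1 − 96/210 = 0.543

0.543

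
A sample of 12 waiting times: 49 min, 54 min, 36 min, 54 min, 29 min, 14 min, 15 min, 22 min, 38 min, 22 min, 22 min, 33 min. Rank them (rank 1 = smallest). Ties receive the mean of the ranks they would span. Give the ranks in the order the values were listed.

Sorted (ascending): 14, 15, 22, 22, 22, 29, 33, 36, 38, 49, 54, 54
The 3 values of 22 occupy positions 3–5 → average rank 4.
The 2 values of 54 occupy positions 11–12 → average rank (11+12)/2 = 11.5.

10, 11.5, 8, 11.5, 6, 1, 2, 4, 9, 4, 4, 7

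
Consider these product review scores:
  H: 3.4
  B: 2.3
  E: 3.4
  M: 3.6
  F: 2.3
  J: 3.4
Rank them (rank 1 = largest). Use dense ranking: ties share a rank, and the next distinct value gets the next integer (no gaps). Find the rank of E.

Sorted (descending): 3.6, 3.4, 3.4, 3.4, 2.3, 2.3
The 3 values of 3.4 share dense rank 2.
The 2 values of 2.3 share dense rank 3.
Remaining distinct values take the next consecutive integers.
E has value 3.4 → rank 2.

2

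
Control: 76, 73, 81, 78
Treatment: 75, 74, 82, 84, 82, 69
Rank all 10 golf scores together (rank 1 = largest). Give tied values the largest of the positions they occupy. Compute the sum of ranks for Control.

24

Sorted (descending): 84, 82, 82, 81, 78, 76, 75, 74, 73, 69
The 2 values of 82 occupy positions 2–3 → each gets rank 3.
Control values → pooled ranks: 76→6, 73→9, 81→4, 78→5
Rank sum = 6 + 9 + 4 + 5 = 24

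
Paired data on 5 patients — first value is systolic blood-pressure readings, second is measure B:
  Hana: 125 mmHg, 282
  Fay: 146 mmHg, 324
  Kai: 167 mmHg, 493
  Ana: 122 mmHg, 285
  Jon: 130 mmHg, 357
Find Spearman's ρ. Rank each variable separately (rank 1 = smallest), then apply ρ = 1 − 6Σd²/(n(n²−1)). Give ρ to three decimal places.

0.800

Ranks of variable 1: 2, 4, 5, 1, 3
Ranks of variable 2: 1, 3, 5, 2, 4
d = r₁ − r₂: 1, 1, 0, -1, -1
d²: 1, 1, 0, 1, 1; Σd² = 4
ρ = 1 − 6·4/(5·24) = 1 − 24/120 = 0.800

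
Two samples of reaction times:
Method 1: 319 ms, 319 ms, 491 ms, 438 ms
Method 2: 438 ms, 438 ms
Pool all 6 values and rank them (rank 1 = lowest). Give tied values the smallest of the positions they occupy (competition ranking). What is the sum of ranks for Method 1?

11

Sorted (ascending): 319, 319, 438, 438, 438, 491
The 2 values of 319 occupy positions 1–2 → each gets rank 1.
The 3 values of 438 occupy positions 3–5 → each gets rank 3.
Method 1 values → pooled ranks: 319→1, 319→1, 491→6, 438→3
Rank sum = 1 + 1 + 6 + 3 = 11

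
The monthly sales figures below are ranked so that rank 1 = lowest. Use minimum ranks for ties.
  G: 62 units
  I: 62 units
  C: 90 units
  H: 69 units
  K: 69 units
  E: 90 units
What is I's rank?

1

Sorted (ascending): 62, 62, 69, 69, 90, 90
The 2 values of 62 occupy positions 1–2 → each gets rank 1.
The 2 values of 69 occupy positions 3–4 → each gets rank 3.
The 2 values of 90 occupy positions 5–6 → each gets rank 5.
I has value 62 units → rank 1.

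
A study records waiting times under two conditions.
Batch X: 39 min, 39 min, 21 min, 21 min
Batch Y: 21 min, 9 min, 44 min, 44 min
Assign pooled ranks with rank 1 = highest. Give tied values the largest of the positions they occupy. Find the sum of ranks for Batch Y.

Sorted (descending): 44, 44, 39, 39, 21, 21, 21, 9
The 2 values of 44 occupy positions 1–2 → each gets rank 2.
The 2 values of 39 occupy positions 3–4 → each gets rank 4.
The 3 values of 21 occupy positions 5–7 → each gets rank 7.
Batch Y values → pooled ranks: 21→7, 9→8, 44→2, 44→2
Rank sum = 7 + 8 + 2 + 2 = 19

19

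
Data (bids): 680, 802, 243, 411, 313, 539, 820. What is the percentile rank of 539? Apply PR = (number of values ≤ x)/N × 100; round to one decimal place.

N = 7.
Strictly below 539: 3. Equal to 539: 1.
PR = 4/7 × 100 = 57.1

57.1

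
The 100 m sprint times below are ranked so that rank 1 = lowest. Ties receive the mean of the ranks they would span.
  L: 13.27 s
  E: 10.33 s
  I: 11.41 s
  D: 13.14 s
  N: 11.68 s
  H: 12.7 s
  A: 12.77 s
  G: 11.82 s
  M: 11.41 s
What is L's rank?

Sorted (ascending): 10.33, 11.41, 11.41, 11.68, 11.82, 12.7, 12.77, 13.14, 13.27
The 2 values of 11.41 occupy positions 2–3 → average rank (2+3)/2 = 2.5.
L has value 13.27 s → rank 9.

9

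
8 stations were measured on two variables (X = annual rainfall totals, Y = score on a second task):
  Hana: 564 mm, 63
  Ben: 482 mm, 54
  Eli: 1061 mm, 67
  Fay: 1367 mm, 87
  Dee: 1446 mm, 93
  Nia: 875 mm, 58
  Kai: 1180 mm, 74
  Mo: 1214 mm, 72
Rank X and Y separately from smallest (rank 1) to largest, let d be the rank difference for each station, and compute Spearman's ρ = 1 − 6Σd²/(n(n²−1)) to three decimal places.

Ranks of variable 1: 2, 1, 4, 7, 8, 3, 5, 6
Ranks of variable 2: 3, 1, 4, 7, 8, 2, 6, 5
d = r₁ − r₂: -1, 0, 0, 0, 0, 1, -1, 1
d²: 1, 0, 0, 0, 0, 1, 1, 1; Σd² = 4
ρ = 1 − 6·4/(8·63) = 1 − 24/504 = 0.952

0.952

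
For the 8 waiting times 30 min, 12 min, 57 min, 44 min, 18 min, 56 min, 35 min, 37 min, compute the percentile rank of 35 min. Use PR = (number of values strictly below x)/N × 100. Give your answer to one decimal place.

37.5

N = 8.
Strictly below 35: 3. Equal to 35: 1.
PR = 3/8 × 100 = 37.5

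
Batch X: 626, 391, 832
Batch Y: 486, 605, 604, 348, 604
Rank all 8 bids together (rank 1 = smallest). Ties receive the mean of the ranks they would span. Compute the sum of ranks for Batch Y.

Sorted (ascending): 348, 391, 486, 604, 604, 605, 626, 832
The 2 values of 604 occupy positions 4–5 → average rank (4+5)/2 = 4.5.
Batch Y values → pooled ranks: 486→3, 605→6, 604→4.5, 348→1, 604→4.5
Rank sum = 3 + 6 + 4.5 + 1 + 4.5 = 19

19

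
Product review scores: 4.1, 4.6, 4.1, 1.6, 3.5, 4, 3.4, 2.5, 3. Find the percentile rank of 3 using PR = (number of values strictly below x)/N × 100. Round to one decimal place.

N = 9.
Strictly below 3: 2. Equal to 3: 1.
PR = 2/9 × 100 = 22.2

22.2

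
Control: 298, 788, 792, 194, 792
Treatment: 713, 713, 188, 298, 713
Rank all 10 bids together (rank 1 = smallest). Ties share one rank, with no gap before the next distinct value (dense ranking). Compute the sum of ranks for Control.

22

Sorted (ascending): 188, 194, 298, 298, 713, 713, 713, 788, 792, 792
The 2 values of 298 share dense rank 3.
The 3 values of 713 share dense rank 4.
The 2 values of 792 share dense rank 6.
Remaining distinct values take the next consecutive integers.
Control values → pooled ranks: 298→3, 788→5, 792→6, 194→2, 792→6
Rank sum = 3 + 5 + 6 + 2 + 6 = 22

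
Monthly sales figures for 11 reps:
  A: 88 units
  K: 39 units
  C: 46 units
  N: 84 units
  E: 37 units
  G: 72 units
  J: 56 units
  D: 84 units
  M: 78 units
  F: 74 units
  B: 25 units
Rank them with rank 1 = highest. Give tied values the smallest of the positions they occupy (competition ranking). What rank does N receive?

Sorted (descending): 88, 84, 84, 78, 74, 72, 56, 46, 39, 37, 25
The 2 values of 84 occupy positions 2–3 → each gets rank 2.
N has value 84 units → rank 2.

2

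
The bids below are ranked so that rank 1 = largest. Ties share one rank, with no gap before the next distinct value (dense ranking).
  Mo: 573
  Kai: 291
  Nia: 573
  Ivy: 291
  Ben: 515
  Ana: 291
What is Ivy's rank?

Sorted (descending): 573, 573, 515, 291, 291, 291
The 2 values of 573 share dense rank 1.
The 3 values of 291 share dense rank 3.
Remaining distinct values take the next consecutive integers.
Ivy has value 291 → rank 3.

3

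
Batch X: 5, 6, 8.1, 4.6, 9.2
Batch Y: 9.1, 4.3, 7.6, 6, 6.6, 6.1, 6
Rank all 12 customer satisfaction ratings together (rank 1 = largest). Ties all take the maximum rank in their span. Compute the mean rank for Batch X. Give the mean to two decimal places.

Sorted (descending): 9.2, 9.1, 8.1, 7.6, 6.6, 6.1, 6, 6, 6, 5, 4.6, 4.3
The 3 values of 6 occupy positions 7–9 → each gets rank 9.
Batch X values → pooled ranks: 5→10, 6→9, 8.1→3, 4.6→11, 9.2→1
Mean rank = (10 + 9 + 3 + 11 + 1) / 5 = 6.80

6.80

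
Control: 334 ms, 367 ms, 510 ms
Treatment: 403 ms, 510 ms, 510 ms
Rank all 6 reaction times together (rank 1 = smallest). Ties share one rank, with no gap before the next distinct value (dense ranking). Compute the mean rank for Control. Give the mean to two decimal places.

2.33

Sorted (ascending): 334, 367, 403, 510, 510, 510
The 3 values of 510 share dense rank 4.
Remaining distinct values take the next consecutive integers.
Control values → pooled ranks: 334→1, 367→2, 510→4
Mean rank = (1 + 2 + 4) / 3 = 2.33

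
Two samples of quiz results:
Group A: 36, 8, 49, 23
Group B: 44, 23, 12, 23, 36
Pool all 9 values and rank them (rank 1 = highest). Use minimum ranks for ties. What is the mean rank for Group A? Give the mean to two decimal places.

Sorted (descending): 49, 44, 36, 36, 23, 23, 23, 12, 8
The 2 values of 36 occupy positions 3–4 → each gets rank 3.
The 3 values of 23 occupy positions 5–7 → each gets rank 5.
Group A values → pooled ranks: 36→3, 8→9, 49→1, 23→5
Mean rank = (3 + 9 + 1 + 5) / 4 = 4.50

4.50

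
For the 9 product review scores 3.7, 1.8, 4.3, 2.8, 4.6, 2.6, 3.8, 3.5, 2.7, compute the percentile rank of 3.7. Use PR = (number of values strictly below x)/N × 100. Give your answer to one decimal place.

55.6

N = 9.
Strictly below 3.7: 5. Equal to 3.7: 1.
PR = 5/9 × 100 = 55.6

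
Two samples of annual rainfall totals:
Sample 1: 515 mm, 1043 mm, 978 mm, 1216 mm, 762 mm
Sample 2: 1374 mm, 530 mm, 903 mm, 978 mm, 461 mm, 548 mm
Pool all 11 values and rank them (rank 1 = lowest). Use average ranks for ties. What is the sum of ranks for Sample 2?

32.5

Sorted (ascending): 461, 515, 530, 548, 762, 903, 978, 978, 1043, 1216, 1374
The 2 values of 978 occupy positions 7–8 → average rank (7+8)/2 = 7.5.
Sample 2 values → pooled ranks: 1374→11, 530→3, 903→6, 978→7.5, 461→1, 548→4
Rank sum = 11 + 3 + 6 + 7.5 + 1 + 4 = 32.5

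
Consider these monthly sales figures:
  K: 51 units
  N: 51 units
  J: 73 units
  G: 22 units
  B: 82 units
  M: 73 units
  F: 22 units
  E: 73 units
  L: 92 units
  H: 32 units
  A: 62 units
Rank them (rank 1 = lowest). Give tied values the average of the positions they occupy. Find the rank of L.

Sorted (ascending): 22, 22, 32, 51, 51, 62, 73, 73, 73, 82, 92
The 2 values of 22 occupy positions 1–2 → average rank (1+2)/2 = 1.5.
The 2 values of 51 occupy positions 4–5 → average rank (4+5)/2 = 4.5.
The 3 values of 73 occupy positions 7–9 → average rank 8.
L has value 92 units → rank 11.

11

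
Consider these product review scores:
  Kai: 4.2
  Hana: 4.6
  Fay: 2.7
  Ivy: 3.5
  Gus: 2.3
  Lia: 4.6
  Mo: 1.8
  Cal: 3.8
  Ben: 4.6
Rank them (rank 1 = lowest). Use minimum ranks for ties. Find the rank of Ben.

7

Sorted (ascending): 1.8, 2.3, 2.7, 3.5, 3.8, 4.2, 4.6, 4.6, 4.6
The 3 values of 4.6 occupy positions 7–9 → each gets rank 7.
Ben has value 4.6 → rank 7.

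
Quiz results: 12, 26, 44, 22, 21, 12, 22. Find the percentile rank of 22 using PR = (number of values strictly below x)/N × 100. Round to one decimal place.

N = 7.
Strictly below 22: 3. Equal to 22: 2.
PR = 3/7 × 100 = 42.9

42.9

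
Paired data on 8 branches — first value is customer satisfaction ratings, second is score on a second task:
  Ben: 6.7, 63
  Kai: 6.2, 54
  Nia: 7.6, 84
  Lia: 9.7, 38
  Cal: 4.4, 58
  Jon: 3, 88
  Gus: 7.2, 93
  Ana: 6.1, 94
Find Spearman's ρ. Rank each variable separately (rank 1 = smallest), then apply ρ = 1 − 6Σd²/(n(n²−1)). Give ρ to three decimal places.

-0.310

Ranks of variable 1: 5, 4, 7, 8, 2, 1, 6, 3
Ranks of variable 2: 4, 2, 5, 1, 3, 6, 7, 8
d = r₁ − r₂: 1, 2, 2, 7, -1, -5, -1, -5
d²: 1, 4, 4, 49, 1, 25, 1, 25; Σd² = 110
ρ = 1 − 6·110/(8·63) = 1 − 660/504 = -0.310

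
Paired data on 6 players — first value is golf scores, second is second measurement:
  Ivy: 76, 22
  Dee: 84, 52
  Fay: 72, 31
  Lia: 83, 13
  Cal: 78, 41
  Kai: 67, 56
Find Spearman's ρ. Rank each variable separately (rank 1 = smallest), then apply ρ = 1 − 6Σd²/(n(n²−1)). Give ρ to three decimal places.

-0.257

Ranks of variable 1: 3, 6, 2, 5, 4, 1
Ranks of variable 2: 2, 5, 3, 1, 4, 6
d = r₁ − r₂: 1, 1, -1, 4, 0, -5
d²: 1, 1, 1, 16, 0, 25; Σd² = 44
ρ = 1 − 6·44/(6·35) = 1 − 264/210 = -0.257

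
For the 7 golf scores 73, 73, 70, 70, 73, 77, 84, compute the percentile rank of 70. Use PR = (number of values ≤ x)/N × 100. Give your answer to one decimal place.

N = 7.
Strictly below 70: 0. Equal to 70: 2.
PR = 2/7 × 100 = 28.6

28.6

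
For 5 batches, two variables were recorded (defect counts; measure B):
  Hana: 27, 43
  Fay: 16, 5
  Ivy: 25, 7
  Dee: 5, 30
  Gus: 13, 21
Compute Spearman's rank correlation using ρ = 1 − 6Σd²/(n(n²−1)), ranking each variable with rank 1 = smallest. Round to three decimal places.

Ranks of variable 1: 5, 3, 4, 1, 2
Ranks of variable 2: 5, 1, 2, 4, 3
d = r₁ − r₂: 0, 2, 2, -3, -1
d²: 0, 4, 4, 9, 1; Σd² = 18
ρ = 1 − 6·18/(5·24) = 1 − 108/120 = 0.100

0.100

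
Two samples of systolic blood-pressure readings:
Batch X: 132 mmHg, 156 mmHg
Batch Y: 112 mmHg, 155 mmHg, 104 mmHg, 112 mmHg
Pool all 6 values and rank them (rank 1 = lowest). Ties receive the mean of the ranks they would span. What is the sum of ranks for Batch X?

10

Sorted (ascending): 104, 112, 112, 132, 155, 156
The 2 values of 112 occupy positions 2–3 → average rank (2+3)/2 = 2.5.
Batch X values → pooled ranks: 132→4, 156→6
Rank sum = 4 + 6 = 10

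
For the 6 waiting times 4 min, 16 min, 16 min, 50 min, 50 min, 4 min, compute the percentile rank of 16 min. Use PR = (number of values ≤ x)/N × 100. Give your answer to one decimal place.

66.7

N = 6.
Strictly below 16: 2. Equal to 16: 2.
PR = 4/6 × 100 = 66.7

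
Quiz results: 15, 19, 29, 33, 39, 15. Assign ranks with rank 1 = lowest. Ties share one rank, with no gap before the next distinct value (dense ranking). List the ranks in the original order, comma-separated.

Sorted (ascending): 15, 15, 19, 29, 33, 39
The 2 values of 15 share dense rank 1.
Remaining distinct values take the next consecutive integers.

1, 2, 3, 4, 5, 1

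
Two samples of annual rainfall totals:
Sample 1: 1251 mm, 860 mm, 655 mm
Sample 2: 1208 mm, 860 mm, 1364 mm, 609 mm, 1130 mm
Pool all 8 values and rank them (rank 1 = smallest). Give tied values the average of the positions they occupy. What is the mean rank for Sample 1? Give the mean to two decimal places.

4.17

Sorted (ascending): 609, 655, 860, 860, 1130, 1208, 1251, 1364
The 2 values of 860 occupy positions 3–4 → average rank (3+4)/2 = 3.5.
Sample 1 values → pooled ranks: 1251→7, 860→3.5, 655→2
Mean rank = (7 + 3.5 + 2) / 3 = 4.17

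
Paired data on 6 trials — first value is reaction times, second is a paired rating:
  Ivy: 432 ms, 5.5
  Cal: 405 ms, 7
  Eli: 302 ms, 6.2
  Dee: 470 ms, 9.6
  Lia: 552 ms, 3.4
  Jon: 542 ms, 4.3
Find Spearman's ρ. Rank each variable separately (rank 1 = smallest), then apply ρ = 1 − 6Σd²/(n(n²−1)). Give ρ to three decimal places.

-0.600

Ranks of variable 1: 3, 2, 1, 4, 6, 5
Ranks of variable 2: 3, 5, 4, 6, 1, 2
d = r₁ − r₂: 0, -3, -3, -2, 5, 3
d²: 0, 9, 9, 4, 25, 9; Σd² = 56
ρ = 1 − 6·56/(6·35) = 1 − 336/210 = -0.600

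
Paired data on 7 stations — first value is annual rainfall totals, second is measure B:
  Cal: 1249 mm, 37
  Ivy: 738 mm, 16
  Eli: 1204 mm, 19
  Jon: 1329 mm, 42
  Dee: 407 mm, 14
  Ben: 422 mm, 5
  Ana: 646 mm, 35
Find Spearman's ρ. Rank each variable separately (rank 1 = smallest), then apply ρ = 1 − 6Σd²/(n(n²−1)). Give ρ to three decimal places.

Ranks of variable 1: 6, 4, 5, 7, 1, 2, 3
Ranks of variable 2: 6, 3, 4, 7, 2, 1, 5
d = r₁ − r₂: 0, 1, 1, 0, -1, 1, -2
d²: 0, 1, 1, 0, 1, 1, 4; Σd² = 8
ρ = 1 − 6·8/(7·48) = 1 − 48/336 = 0.857

0.857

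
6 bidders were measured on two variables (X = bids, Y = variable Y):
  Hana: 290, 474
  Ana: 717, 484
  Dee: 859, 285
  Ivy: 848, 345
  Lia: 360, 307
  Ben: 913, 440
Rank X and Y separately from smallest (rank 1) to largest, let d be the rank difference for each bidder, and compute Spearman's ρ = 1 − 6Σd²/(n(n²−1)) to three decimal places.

Ranks of variable 1: 1, 3, 5, 4, 2, 6
Ranks of variable 2: 5, 6, 1, 3, 2, 4
d = r₁ − r₂: -4, -3, 4, 1, 0, 2
d²: 16, 9, 16, 1, 0, 4; Σd² = 46
ρ = 1 − 6·46/(6·35) = 1 − 276/210 = -0.314

-0.314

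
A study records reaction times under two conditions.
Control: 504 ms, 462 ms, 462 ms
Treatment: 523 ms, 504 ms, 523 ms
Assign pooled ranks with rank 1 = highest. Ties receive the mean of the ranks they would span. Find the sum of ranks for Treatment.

Sorted (descending): 523, 523, 504, 504, 462, 462
The 2 values of 523 occupy positions 1–2 → average rank (1+2)/2 = 1.5.
The 2 values of 504 occupy positions 3–4 → average rank (3+4)/2 = 3.5.
The 2 values of 462 occupy positions 5–6 → average rank (5+6)/2 = 5.5.
Treatment values → pooled ranks: 523→1.5, 504→3.5, 523→1.5
Rank sum = 1.5 + 3.5 + 1.5 = 6.5

6.5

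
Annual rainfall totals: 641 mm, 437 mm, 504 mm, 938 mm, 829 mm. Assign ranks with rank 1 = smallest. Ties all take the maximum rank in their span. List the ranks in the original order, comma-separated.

3, 1, 2, 5, 4

Sorted (ascending): 437, 504, 641, 829, 938
No ties — each value takes its position as its rank.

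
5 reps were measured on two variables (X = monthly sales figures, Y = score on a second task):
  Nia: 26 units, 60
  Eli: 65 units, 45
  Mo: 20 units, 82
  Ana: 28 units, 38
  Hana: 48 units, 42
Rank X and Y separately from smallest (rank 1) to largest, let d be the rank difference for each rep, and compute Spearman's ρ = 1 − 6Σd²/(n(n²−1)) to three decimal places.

-0.600

Ranks of variable 1: 2, 5, 1, 3, 4
Ranks of variable 2: 4, 3, 5, 1, 2
d = r₁ − r₂: -2, 2, -4, 2, 2
d²: 4, 4, 16, 4, 4; Σd² = 32
ρ = 1 − 6·32/(5·24) = 1 − 192/120 = -0.600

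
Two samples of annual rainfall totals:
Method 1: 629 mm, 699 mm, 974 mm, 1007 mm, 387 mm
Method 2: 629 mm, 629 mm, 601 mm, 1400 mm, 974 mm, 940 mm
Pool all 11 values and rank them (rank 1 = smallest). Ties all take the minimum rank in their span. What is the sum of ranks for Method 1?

28

Sorted (ascending): 387, 601, 629, 629, 629, 699, 940, 974, 974, 1007, 1400
The 3 values of 629 occupy positions 3–5 → each gets rank 3.
The 2 values of 974 occupy positions 8–9 → each gets rank 8.
Method 1 values → pooled ranks: 629→3, 699→6, 974→8, 1007→10, 387→1
Rank sum = 3 + 6 + 8 + 10 + 1 = 28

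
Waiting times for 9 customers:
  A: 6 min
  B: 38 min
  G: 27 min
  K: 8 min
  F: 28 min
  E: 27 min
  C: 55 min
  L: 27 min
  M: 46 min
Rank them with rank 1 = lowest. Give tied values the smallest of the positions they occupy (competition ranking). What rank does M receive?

8

Sorted (ascending): 6, 8, 27, 27, 27, 28, 38, 46, 55
The 3 values of 27 occupy positions 3–5 → each gets rank 3.
M has value 46 min → rank 8.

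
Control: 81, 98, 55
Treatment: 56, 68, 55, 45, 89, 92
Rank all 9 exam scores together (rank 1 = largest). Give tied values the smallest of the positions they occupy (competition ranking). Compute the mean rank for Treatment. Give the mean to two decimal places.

5.33

Sorted (descending): 98, 92, 89, 81, 68, 56, 55, 55, 45
The 2 values of 55 occupy positions 7–8 → each gets rank 7.
Treatment values → pooled ranks: 56→6, 68→5, 55→7, 45→9, 89→3, 92→2
Mean rank = (6 + 5 + 7 + 9 + 3 + 2) / 6 = 5.33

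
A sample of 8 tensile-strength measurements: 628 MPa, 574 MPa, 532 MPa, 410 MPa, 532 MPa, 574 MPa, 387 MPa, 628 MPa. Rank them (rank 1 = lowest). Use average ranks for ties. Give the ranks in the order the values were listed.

Sorted (ascending): 387, 410, 532, 532, 574, 574, 628, 628
The 2 values of 532 occupy positions 3–4 → average rank (3+4)/2 = 3.5.
The 2 values of 574 occupy positions 5–6 → average rank (5+6)/2 = 5.5.
The 2 values of 628 occupy positions 7–8 → average rank (7+8)/2 = 7.5.

7.5, 5.5, 3.5, 2, 3.5, 5.5, 1, 7.5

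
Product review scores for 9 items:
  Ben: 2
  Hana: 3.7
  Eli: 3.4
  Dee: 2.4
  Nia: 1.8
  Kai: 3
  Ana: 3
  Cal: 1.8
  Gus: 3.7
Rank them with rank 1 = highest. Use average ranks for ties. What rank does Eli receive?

Sorted (descending): 3.7, 3.7, 3.4, 3, 3, 2.4, 2, 1.8, 1.8
The 2 values of 3.7 occupy positions 1–2 → average rank (1+2)/2 = 1.5.
The 2 values of 3 occupy positions 4–5 → average rank (4+5)/2 = 4.5.
The 2 values of 1.8 occupy positions 8–9 → average rank (8+9)/2 = 8.5.
Eli has value 3.4 → rank 3.

3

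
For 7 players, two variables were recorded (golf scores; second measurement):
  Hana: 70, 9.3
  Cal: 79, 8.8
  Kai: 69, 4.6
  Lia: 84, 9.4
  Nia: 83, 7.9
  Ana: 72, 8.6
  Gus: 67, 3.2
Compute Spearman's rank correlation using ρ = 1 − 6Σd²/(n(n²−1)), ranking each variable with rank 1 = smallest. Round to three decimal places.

Ranks of variable 1: 3, 5, 2, 7, 6, 4, 1
Ranks of variable 2: 6, 5, 2, 7, 3, 4, 1
d = r₁ − r₂: -3, 0, 0, 0, 3, 0, 0
d²: 9, 0, 0, 0, 9, 0, 0; Σd² = 18
ρ = 1 − 6·18/(7·48) = 1 − 108/336 = 0.679

0.679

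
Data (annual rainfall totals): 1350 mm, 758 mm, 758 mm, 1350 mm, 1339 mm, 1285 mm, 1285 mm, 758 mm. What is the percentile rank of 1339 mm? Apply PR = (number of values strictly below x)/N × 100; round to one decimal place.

62.5

N = 8.
Strictly below 1339: 5. Equal to 1339: 1.
PR = 5/8 × 100 = 62.5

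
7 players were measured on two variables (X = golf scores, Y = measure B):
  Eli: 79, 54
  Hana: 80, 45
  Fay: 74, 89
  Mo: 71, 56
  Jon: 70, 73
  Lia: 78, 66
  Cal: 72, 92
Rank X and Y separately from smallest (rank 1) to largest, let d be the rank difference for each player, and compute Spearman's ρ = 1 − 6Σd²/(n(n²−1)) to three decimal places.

-0.607

Ranks of variable 1: 6, 7, 4, 2, 1, 5, 3
Ranks of variable 2: 2, 1, 6, 3, 5, 4, 7
d = r₁ − r₂: 4, 6, -2, -1, -4, 1, -4
d²: 16, 36, 4, 1, 16, 1, 16; Σd² = 90
ρ = 1 − 6·90/(7·48) = 1 − 540/336 = -0.607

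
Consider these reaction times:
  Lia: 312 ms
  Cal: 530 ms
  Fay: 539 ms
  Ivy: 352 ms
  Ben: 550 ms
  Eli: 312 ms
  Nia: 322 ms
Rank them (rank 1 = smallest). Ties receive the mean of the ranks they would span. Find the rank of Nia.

Sorted (ascending): 312, 312, 322, 352, 530, 539, 550
The 2 values of 312 occupy positions 1–2 → average rank (1+2)/2 = 1.5.
Nia has value 322 ms → rank 3.

3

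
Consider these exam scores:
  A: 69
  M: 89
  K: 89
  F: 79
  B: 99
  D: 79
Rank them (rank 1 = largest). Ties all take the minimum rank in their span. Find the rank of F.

Sorted (descending): 99, 89, 89, 79, 79, 69
The 2 values of 89 occupy positions 2–3 → each gets rank 2.
The 2 values of 79 occupy positions 4–5 → each gets rank 4.
F has value 79 → rank 4.

4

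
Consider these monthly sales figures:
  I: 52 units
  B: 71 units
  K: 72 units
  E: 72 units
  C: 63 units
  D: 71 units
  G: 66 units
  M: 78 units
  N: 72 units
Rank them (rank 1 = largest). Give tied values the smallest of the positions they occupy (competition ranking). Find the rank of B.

5

Sorted (descending): 78, 72, 72, 72, 71, 71, 66, 63, 52
The 3 values of 72 occupy positions 2–4 → each gets rank 2.
The 2 values of 71 occupy positions 5–6 → each gets rank 5.
B has value 71 units → rank 5.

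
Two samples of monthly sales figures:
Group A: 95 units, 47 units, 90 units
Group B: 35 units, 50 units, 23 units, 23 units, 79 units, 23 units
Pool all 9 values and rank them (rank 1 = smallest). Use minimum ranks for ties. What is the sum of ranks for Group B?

Sorted (ascending): 23, 23, 23, 35, 47, 50, 79, 90, 95
The 3 values of 23 occupy positions 1–3 → each gets rank 1.
Group B values → pooled ranks: 35→4, 50→6, 23→1, 23→1, 79→7, 23→1
Rank sum = 4 + 6 + 1 + 1 + 7 + 1 = 20

20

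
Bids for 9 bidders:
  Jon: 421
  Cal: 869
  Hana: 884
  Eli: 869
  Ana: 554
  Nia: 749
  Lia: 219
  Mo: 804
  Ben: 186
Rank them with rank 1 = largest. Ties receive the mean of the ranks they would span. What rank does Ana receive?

Sorted (descending): 884, 869, 869, 804, 749, 554, 421, 219, 186
The 2 values of 869 occupy positions 2–3 → average rank (2+3)/2 = 2.5.
Ana has value 554 → rank 6.

6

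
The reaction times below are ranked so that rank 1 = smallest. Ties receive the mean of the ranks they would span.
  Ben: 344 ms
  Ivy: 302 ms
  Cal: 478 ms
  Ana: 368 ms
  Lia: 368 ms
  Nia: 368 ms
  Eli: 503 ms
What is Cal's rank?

Sorted (ascending): 302, 344, 368, 368, 368, 478, 503
The 3 values of 368 occupy positions 3–5 → average rank 4.
Cal has value 478 ms → rank 6.

6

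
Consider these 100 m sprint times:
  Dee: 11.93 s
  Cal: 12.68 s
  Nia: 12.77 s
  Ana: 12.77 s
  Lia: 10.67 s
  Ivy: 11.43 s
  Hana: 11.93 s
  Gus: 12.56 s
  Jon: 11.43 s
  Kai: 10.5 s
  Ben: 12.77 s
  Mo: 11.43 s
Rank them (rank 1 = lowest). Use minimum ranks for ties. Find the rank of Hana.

6

Sorted (ascending): 10.5, 10.67, 11.43, 11.43, 11.43, 11.93, 11.93, 12.56, 12.68, 12.77, 12.77, 12.77
The 3 values of 11.43 occupy positions 3–5 → each gets rank 3.
The 2 values of 11.93 occupy positions 6–7 → each gets rank 6.
The 3 values of 12.77 occupy positions 10–12 → each gets rank 10.
Hana has value 11.93 s → rank 6.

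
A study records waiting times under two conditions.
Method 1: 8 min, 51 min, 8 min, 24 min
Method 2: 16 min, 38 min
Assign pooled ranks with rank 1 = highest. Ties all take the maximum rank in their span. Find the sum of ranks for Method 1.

Sorted (descending): 51, 38, 24, 16, 8, 8
The 2 values of 8 occupy positions 5–6 → each gets rank 6.
Method 1 values → pooled ranks: 8→6, 51→1, 8→6, 24→3
Rank sum = 6 + 1 + 6 + 3 = 16

16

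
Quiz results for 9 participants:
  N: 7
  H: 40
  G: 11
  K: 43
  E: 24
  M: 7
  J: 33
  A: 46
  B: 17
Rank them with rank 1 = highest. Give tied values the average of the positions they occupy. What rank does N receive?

Sorted (descending): 46, 43, 40, 33, 24, 17, 11, 7, 7
The 2 values of 7 occupy positions 8–9 → average rank (8+9)/2 = 8.5.
N has value 7 → rank 8.5.

8.5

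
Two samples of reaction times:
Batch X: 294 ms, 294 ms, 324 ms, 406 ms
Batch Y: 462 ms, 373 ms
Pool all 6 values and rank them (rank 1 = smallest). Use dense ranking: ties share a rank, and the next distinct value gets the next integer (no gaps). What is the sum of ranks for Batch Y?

8

Sorted (ascending): 294, 294, 324, 373, 406, 462
The 2 values of 294 share dense rank 1.
Remaining distinct values take the next consecutive integers.
Batch Y values → pooled ranks: 462→5, 373→3
Rank sum = 5 + 3 = 8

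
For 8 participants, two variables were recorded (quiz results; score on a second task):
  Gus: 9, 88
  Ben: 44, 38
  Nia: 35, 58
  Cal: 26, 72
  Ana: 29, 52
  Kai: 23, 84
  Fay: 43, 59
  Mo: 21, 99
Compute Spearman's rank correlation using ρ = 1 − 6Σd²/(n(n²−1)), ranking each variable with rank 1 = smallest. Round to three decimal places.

-0.881

Ranks of variable 1: 1, 8, 6, 4, 5, 3, 7, 2
Ranks of variable 2: 7, 1, 3, 5, 2, 6, 4, 8
d = r₁ − r₂: -6, 7, 3, -1, 3, -3, 3, -6
d²: 36, 49, 9, 1, 9, 9, 9, 36; Σd² = 158
ρ = 1 − 6·158/(8·63) = 1 − 948/504 = -0.881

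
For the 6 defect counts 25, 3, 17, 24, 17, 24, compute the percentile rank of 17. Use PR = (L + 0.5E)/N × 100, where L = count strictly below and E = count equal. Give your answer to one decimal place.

33.3

N = 6.
Strictly below 17: 1. Equal to 17: 2.
PR = (1 + 0.5·2)/6 × 100 = 33.3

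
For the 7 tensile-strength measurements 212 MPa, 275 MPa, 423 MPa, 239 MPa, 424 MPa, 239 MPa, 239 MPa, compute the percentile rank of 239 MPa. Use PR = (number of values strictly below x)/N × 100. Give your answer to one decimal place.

N = 7.
Strictly below 239: 1. Equal to 239: 3.
PR = 1/7 × 100 = 14.3

14.3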